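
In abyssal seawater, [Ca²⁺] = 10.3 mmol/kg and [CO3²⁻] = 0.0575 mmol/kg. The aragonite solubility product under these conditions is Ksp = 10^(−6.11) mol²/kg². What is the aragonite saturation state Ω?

Ksp = 10^(−6.11) = 7.762×10^-7
Ω = [Ca²⁺][CO3²⁻]/Ksp = (10.3×10^-3)(0.0575×10^-3) / 7.762×10^-7 = 0.763

Ω = 0.763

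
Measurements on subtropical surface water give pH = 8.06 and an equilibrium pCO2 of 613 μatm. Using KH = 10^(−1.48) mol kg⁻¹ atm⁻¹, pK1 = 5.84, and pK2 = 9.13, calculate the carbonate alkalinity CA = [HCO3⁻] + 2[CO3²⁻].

[CO2*] = KH · pCO2 = 10^(−1.48) × 613×10^-6 = 2.030×10^-5 mol/kg
α₀ = 1/(1 + K1/[H⁺] + K1K2/[H⁺]²) = 1/(1 + 10^+2.22 + 10^+1.15) = 0.005522
DIC = [CO2*]/α₀ = 2.030×10^-5 / 0.005522 = 3.676 mmol/kg
CA = (α₁ + 2α₂)·DIC = (0.9165 + 2×0.07800) × 3.676 = 3.94 mmol/kg

CA = 3.94 mmol/kg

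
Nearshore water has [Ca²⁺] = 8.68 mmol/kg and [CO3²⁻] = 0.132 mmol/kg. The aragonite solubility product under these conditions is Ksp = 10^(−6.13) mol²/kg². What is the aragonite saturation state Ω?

Ksp = 10^(−6.13) = 7.413×10^-7
Ω = [Ca²⁺][CO3²⁻]/Ksp = (8.68×10^-3)(0.132×10^-3) / 7.413×10^-7 = 1.55

Ω = 1.55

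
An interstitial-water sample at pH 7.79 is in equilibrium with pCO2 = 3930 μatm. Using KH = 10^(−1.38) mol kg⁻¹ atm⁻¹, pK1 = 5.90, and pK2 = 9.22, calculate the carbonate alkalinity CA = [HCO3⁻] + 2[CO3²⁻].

CA = 13.7 mmol/kg

[CO2*] = KH · pCO2 = 10^(−1.38) × 3930×10^-6 = 1.638×10^-4 mol/kg
α₀ = 1/(1 + K1/[H⁺] + K1K2/[H⁺]²) = 1/(1 + 10^+1.89 + 10^+0.46) = 0.01227
DIC = [CO2*]/α₀ = 1.638×10^-4 / 0.01227 = 13.35 mmol/kg
CA = (α₁ + 2α₂)·DIC = (0.9523 + 2×0.03538) × 13.35 = 13.7 mmol/kg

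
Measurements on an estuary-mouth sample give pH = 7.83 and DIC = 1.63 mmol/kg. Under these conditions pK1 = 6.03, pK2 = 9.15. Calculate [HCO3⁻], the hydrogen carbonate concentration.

[HCO3⁻] = 1.53 mmol/kg

α₁ = 1 / (1 + [H⁺]/K1 + K2/[H⁺]) = 1 / (1 + 10^-1.80 + 10^-1.32)
   = 1 / (1 + 0.015849 + 0.047863) = 1/1.0637 = 0.9401
[HCO3⁻] = α₁ × DIC = 0.9401 × 1.63 = 1.53 mmol/kg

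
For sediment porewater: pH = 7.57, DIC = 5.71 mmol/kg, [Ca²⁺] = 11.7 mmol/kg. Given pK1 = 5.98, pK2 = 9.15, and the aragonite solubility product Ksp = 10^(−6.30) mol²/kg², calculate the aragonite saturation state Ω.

Ω = 3.33

α₂ = 1 / (1 + [H⁺]/K2 + [H⁺]²/(K1K2)) = 1 / (1 + 10^+1.58 + 10^-0.01)
   = 1 / (1 + 38.019 + 0.97724) = 1/39.996 = 0.02500
[CO3²⁻] = α₂ × DIC = 0.02500 × 5.71 = 0.1428 mmol/kg
Ksp = 10^(−6.30) = 5.012×10^-7
Ω = [Ca²⁺][CO3²⁻]/Ksp = (11.7×10^-3)(1.428×10^-4) / 5.012×10^-7 = 3.33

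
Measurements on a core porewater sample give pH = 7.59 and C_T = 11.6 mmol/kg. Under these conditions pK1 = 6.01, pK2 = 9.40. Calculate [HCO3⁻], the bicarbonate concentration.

α₁ = 1 / (1 + [H⁺]/K1 + K2/[H⁺]) = 1 / (1 + 10^-1.58 + 10^-1.81)
   = 1 / (1 + 0.026303 + 0.015488) = 1/1.0418 = 0.9599
[HCO3⁻] = α₁ × DIC = 0.9599 × 11.6 = 11.1 mmol/kg

[HCO3⁻] = 11.1 mmol/kg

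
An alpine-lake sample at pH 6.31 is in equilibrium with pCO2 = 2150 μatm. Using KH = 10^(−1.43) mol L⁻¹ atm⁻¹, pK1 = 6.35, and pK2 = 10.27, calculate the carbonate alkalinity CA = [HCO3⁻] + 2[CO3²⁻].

CA = 0.0729 mmol/L

[CO2*] = KH · pCO2 = 10^(−1.43) × 2150×10^-6 = 7.988×10^-5 mol/L
α₀ = 1/(1 + K1/[H⁺] + K1K2/[H⁺]²) = 1/(1 + 10^-0.04 + 10^-4.00) = 0.5230
DIC = [CO2*]/α₀ = 7.988×10^-5 / 0.5230 = 0.1527 mmol/L
CA = (α₁ + 2α₂)·DIC = (0.4770 + 2×5.230×10^-5) × 0.1527 = 0.0729 mmol/L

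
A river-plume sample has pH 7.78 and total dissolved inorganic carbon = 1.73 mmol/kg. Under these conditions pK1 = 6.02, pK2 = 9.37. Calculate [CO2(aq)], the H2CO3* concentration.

[CO2*] = 0.0288 mmol/kg

α₀ = 1 / (1 + K1/[H⁺] + K1K2/[H⁺]²) = 1 / (1 + 10^+1.76 + 10^+0.17)
   = 1 / (1 + 57.544 + 1.4791) = 1/60.023 = 0.01666
[CO2*] = α₀ × DIC = 0.01666 × 1.73 = 0.0288 mmol/kg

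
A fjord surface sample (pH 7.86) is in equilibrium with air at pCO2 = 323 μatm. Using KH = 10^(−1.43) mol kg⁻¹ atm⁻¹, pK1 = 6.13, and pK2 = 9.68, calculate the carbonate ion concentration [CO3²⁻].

[CO3²⁻] = 9.75 μmol/kg

[CO2*] = KH · pCO2 = 10^(−1.43) × 323×10^-6 = 1.200×10^-5 mol/kg
α₀ = 1/(1 + K1/[H⁺] + K1K2/[H⁺]²) = 1/(1 + 10^+1.73 + 10^-0.09) = 0.01801
DIC = [CO2*]/α₀ = 1.200×10^-5 / 0.01801 = 0.6662 mmol/kg
[CO3²⁻] = α₂·DIC; α₂ = 0.01464, so [CO3²⁻] = 0.01464 × 0.6662 = 0.00975 mmol/kg = 9.75 μmol/kg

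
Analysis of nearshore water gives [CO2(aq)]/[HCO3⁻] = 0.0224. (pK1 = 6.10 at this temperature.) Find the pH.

pH = 7.75

From K1 = [H⁺][HCO3⁻]/[CO2(aq)]:  pH = pK1 − log₁₀([CO2(aq)]/[HCO3⁻])
log₁₀(0.0224) = -1.650
pH = 6.10 − (-1.650) = 7.75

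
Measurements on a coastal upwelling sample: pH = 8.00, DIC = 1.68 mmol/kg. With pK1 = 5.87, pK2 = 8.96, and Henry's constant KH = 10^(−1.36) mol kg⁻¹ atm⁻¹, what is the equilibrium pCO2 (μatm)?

α₀ = 1 / (1 + K1/[H⁺] + K1K2/[H⁺]²) = 1 / (1 + 10^+2.13 + 10^+1.17)
   = 1 / (1 + 134.90 + 14.791) = 1/150.69 = 0.006636
[CO2*] = α₀ × DIC = 0.006636 × 1.68 = 0.01115 mmol/kg = 11.15 μmol/kg
pCO2 = [CO2*]/KH = 1.115×10^-5 / 4.365×10^-2 = 255 μatm

pCO2 = 255 μatm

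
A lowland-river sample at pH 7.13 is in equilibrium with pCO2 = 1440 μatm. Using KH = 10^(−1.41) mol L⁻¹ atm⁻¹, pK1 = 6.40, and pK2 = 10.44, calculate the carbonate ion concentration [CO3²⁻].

[CO3²⁻] = 0.147 μmol/L

[CO2*] = KH · pCO2 = 10^(−1.41) × 1440×10^-6 = 5.602×10^-5 mol/L
α₀ = 1/(1 + K1/[H⁺] + K1K2/[H⁺]²) = 1/(1 + 10^+0.73 + 10^-2.58) = 0.1569
DIC = [CO2*]/α₀ = 5.602×10^-5 / 0.1569 = 0.3570 mmol/L
[CO3²⁻] = α₂·DIC; α₂ = 0.0004127, so [CO3²⁻] = 0.0004127 × 0.3570 = 0.000147 mmol/L = 0.147 μmol/L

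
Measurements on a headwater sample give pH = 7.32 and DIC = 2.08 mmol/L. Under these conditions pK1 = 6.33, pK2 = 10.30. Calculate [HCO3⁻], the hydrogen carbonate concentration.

[HCO3⁻] = 1.89 mmol/L

α₁ = 1 / (1 + [H⁺]/K1 + K2/[H⁺]) = 1 / (1 + 10^-0.99 + 10^-2.98)
   = 1 / (1 + 0.10233 + 0.0010471) = 1/1.1034 = 0.9063
[HCO3⁻] = α₁ × DIC = 0.9063 × 2.08 = 1.89 mmol/L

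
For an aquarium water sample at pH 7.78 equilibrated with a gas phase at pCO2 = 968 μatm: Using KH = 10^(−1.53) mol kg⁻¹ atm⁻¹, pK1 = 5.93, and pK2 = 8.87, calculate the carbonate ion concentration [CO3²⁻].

[CO2*] = KH · pCO2 = 10^(−1.53) × 968×10^-6 = 2.857×10^-5 mol/kg
α₀ = 1/(1 + K1/[H⁺] + K1K2/[H⁺]²) = 1/(1 + 10^+1.85 + 10^+0.76) = 0.01290
DIC = [CO2*]/α₀ = 2.857×10^-5 / 0.01290 = 2.215 mmol/kg
[CO3²⁻] = α₂·DIC; α₂ = 0.07420, so [CO3²⁻] = 0.07420 × 2.215 = 0.164 mmol/kg

[CO3²⁻] = 0.164 mmol/kg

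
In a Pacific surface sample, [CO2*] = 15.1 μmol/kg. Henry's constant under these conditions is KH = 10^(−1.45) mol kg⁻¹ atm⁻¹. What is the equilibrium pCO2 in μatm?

KH = 10^(−1.45) = 3.548×10^-2 mol kg⁻¹ atm⁻¹
pCO2 = [CO2*]/KH = 15.1×10^-6 / 3.548×10^-2 = 4.26×10^-4 atm = 426 μatm

pCO2 = 426 μatm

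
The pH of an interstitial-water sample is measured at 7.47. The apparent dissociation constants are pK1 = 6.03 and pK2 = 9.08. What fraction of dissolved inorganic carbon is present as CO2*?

α₀ = 1 / (1 + K1/[H⁺] + K1K2/[H⁺]²) = 1 / (1 + 10^+1.44 + 10^-0.17)
   = 1 / (1 + 27.542 + 0.67608) = 1/29.218 = 0.03423

α₀ = 0.0342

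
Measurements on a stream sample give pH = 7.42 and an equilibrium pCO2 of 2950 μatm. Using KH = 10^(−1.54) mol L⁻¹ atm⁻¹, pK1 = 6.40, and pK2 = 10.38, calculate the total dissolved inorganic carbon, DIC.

DIC = 0.977 mmol/L

[CO2*] = KH · pCO2 = 10^(−1.54) × 2950×10^-6 = 8.508×10^-5 mol/L
α₀ = 1/(1 + K1/[H⁺] + K1K2/[H⁺]²) = 1/(1 + 10^+1.02 + 10^-1.94) = 0.08709
DIC = [CO2*]/α₀ = 8.508×10^-5 / 0.08709 = 0.977 mmol/L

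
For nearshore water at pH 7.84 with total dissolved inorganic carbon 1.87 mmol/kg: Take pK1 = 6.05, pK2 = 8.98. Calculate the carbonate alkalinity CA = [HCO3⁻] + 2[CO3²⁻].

CA = 1.97 mmol/kg

CA = [HCO3⁻] + 2[CO3²⁻] = (α₁ + 2α₂)·DIC
At pH 7.84: [H⁺]/K1 = 10^-1.79 = 0.016218, K2/[H⁺] = 10^-1.14 = 0.072444
α₁ = 1/(1 + 0.016218 + 0.072444) = 1/1.0887 = 0.9186; α₂ = α₁·K2/[H⁺] = 0.06654
α₁ + 2α₂ = 1.0516
CA = 1.0516 × 1.87 = 1.97 mmol/kg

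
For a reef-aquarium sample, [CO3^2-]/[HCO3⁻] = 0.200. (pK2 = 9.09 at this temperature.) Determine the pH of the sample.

pH = 8.39

From K2 = [H⁺][CO3^2-]/[HCO3⁻]:  pH = pK2 + log₁₀([CO3^2-]/[HCO3⁻])
log₁₀(0.200) = -0.699
pH = 9.09 + (-0.699) = 8.39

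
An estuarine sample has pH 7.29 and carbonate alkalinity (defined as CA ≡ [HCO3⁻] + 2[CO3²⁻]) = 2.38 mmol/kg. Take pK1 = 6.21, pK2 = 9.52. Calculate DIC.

DIC = 2.56 mmol/kg

CA = [HCO3⁻] + 2[CO3²⁻] = (α₁ + 2α₂)·DIC
At pH 7.29: [H⁺]/K1 = 10^-1.08 = 0.083176, K2/[H⁺] = 10^-2.23 = 0.0058884
α₁ = 1/(1 + 0.083176 + 0.0058884) = 1/1.0891 = 0.9182; α₂ = α₁·K2/[H⁺] = 0.005407
α₁ + 2α₂ = 0.9290
DIC = CA / (α₁ + 2α₂) = 2.38 / 0.9290 = 2.56 mmol/kg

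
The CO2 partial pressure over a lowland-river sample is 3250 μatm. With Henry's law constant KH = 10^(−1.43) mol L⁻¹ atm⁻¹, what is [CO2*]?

[CO2*] = 121 μmol/L

KH = 10^(−1.43) = 3.715×10^-2 mol L⁻¹ atm⁻¹
[CO2*] = KH · pCO2 = 3.715×10^-2 × 3250×10^-6 atm = 1.21×10^-4 mol/L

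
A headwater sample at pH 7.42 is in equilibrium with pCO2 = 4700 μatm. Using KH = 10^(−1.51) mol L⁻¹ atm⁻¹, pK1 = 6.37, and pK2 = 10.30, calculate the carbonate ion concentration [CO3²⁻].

[CO3²⁻] = 2.15 μmol/L

[CO2*] = KH · pCO2 = 10^(−1.51) × 4700×10^-6 = 1.452×10^-4 mol/L
α₀ = 1/(1 + K1/[H⁺] + K1K2/[H⁺]²) = 1/(1 + 10^+1.05 + 10^-1.83) = 0.08173
DIC = [CO2*]/α₀ = 1.452×10^-4 / 0.08173 = 1.777 mmol/L
[CO3²⁻] = α₂·DIC; α₂ = 0.001209, so [CO3²⁻] = 0.001209 × 1.777 = 0.00215 mmol/L = 2.15 μmol/L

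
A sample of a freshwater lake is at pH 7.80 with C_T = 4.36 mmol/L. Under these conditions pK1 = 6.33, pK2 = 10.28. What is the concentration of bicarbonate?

α₁ = 1 / (1 + [H⁺]/K1 + K2/[H⁺]) = 1 / (1 + 10^-1.47 + 10^-2.48)
   = 1 / (1 + 0.033884 + 0.0033113) = 1/1.0372 = 0.9641
[HCO3⁻] = α₁ × DIC = 0.9641 × 4.36 = 4.20 mmol/L

[HCO3⁻] = 4.20 mmol/L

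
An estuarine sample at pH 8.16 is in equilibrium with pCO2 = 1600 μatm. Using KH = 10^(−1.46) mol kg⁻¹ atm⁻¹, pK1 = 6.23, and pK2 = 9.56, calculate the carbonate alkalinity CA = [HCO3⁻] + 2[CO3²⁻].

[CO2*] = KH · pCO2 = 10^(−1.46) × 1600×10^-6 = 5.548×10^-5 mol/kg
α₀ = 1/(1 + K1/[H⁺] + K1K2/[H⁺]²) = 1/(1 + 10^+1.93 + 10^+0.53) = 0.01117
DIC = [CO2*]/α₀ = 5.548×10^-5 / 0.01117 = 4.965 mmol/kg
CA = (α₁ + 2α₂)·DIC = (0.9510 + 2×0.03786) × 4.965 = 5.10 mmol/kg

CA = 5.10 mmol/kg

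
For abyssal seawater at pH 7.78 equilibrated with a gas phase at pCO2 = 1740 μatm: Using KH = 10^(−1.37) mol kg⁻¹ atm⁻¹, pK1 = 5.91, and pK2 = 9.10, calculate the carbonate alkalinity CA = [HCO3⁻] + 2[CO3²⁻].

CA = 6.03 mmol/kg

[CO2*] = KH · pCO2 = 10^(−1.37) × 1740×10^-6 = 7.422×10^-5 mol/kg
α₀ = 1/(1 + K1/[H⁺] + K1K2/[H⁺]²) = 1/(1 + 10^+1.87 + 10^+0.55) = 0.01271
DIC = [CO2*]/α₀ = 7.422×10^-5 / 0.01271 = 5.840 mmol/kg
CA = (α₁ + 2α₂)·DIC = (0.9422 + 2×0.04510) × 5.840 = 6.03 mmol/kg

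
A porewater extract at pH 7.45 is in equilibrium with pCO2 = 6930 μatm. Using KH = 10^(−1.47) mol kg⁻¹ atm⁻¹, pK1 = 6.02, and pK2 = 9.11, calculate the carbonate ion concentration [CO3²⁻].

[CO2*] = KH · pCO2 = 10^(−1.47) × 6930×10^-6 = 2.348×10^-4 mol/kg
α₀ = 1/(1 + K1/[H⁺] + K1K2/[H⁺]²) = 1/(1 + 10^+1.43 + 10^-0.23) = 0.03508
DIC = [CO2*]/α₀ = 2.348×10^-4 / 0.03508 = 6.693 mmol/kg
[CO3²⁻] = α₂·DIC; α₂ = 0.02066, so [CO3²⁻] = 0.02066 × 6.693 = 0.138 mmol/kg

[CO3²⁻] = 0.138 mmol/kg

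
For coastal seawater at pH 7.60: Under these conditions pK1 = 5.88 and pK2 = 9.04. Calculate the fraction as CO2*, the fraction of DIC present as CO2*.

α₀ = 1 / (1 + K1/[H⁺] + K1K2/[H⁺]²) = 1 / (1 + 10^+1.72 + 10^+0.28)
   = 1 / (1 + 52.481 + 1.9055) = 1/55.386 = 0.01806

α₀ = 0.0181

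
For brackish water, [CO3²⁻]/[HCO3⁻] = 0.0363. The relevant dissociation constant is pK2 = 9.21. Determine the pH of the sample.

pH = 7.77

From K2 = [H⁺][CO3²⁻]/[HCO3⁻]:  pH = pK2 + log₁₀([CO3²⁻]/[HCO3⁻])
log₁₀(0.0363) = -1.440
pH = 9.21 + (-1.440) = 7.77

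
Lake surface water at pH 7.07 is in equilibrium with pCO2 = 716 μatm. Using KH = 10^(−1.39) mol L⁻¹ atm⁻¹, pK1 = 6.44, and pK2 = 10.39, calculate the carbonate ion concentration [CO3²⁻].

[CO3²⁻] = 0.0596 μmol/L

[CO2*] = KH · pCO2 = 10^(−1.39) × 716×10^-6 = 2.917×10^-5 mol/L
α₀ = 1/(1 + K1/[H⁺] + K1K2/[H⁺]²) = 1/(1 + 10^+0.63 + 10^-2.69) = 0.1898
DIC = [CO2*]/α₀ = 2.917×10^-5 / 0.1898 = 0.1537 mmol/L
[CO3²⁻] = α₂·DIC; α₂ = 0.0003876, so [CO3²⁻] = 0.0003876 × 0.1537 = 5.96×10^-5 mmol/L = 0.0596 μmol/L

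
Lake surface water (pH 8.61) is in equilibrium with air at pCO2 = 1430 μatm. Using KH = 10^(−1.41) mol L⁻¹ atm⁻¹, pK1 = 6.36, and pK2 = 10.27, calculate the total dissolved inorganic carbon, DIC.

DIC = 10.2 mmol/L

[CO2*] = KH · pCO2 = 10^(−1.41) × 1430×10^-6 = 5.563×10^-5 mol/L
α₀ = 1/(1 + K1/[H⁺] + K1K2/[H⁺]²) = 1/(1 + 10^+2.25 + 10^+0.59) = 0.005473
DIC = [CO2*]/α₀ = 5.563×10^-5 / 0.005473 = 10.2 mmol/L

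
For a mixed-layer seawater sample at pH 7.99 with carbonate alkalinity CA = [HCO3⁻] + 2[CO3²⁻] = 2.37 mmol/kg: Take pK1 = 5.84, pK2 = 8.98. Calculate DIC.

CA = [HCO3⁻] + 2[CO3²⁻] = (α₁ + 2α₂)·DIC
At pH 7.99: [H⁺]/K1 = 10^-2.15 = 0.0070795, K2/[H⁺] = 10^-0.99 = 0.10233
α₁ = 1/(1 + 0.0070795 + 0.10233) = 1/1.1094 = 0.9014; α₂ = α₁·K2/[H⁺] = 0.09224
α₁ + 2α₂ = 1.0859
DIC = CA / (α₁ + 2α₂) = 2.37 / 1.0859 = 2.18 mmol/kg

DIC = 2.18 mmol/kg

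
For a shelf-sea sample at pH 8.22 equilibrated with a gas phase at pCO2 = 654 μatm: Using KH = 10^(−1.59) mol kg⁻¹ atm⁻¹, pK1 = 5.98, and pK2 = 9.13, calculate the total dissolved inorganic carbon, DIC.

[CO2*] = KH · pCO2 = 10^(−1.59) × 654×10^-6 = 1.681×10^-5 mol/kg
α₀ = 1/(1 + K1/[H⁺] + K1K2/[H⁺]²) = 1/(1 + 10^+2.24 + 10^+1.33) = 0.005098
DIC = [CO2*]/α₀ = 1.681×10^-5 / 0.005098 = 3.30 mmol/kg

DIC = 3.30 mmol/kg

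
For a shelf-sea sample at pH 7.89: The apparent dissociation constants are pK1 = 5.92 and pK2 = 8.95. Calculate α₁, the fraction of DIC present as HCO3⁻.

α₁ = 1 / (1 + [H⁺]/K1 + K2/[H⁺]) = 1 / (1 + 10^-1.97 + 10^-1.06)
   = 1 / (1 + 0.010715 + 0.087096) = 1/1.0978 = 0.9109

α₁ = 0.911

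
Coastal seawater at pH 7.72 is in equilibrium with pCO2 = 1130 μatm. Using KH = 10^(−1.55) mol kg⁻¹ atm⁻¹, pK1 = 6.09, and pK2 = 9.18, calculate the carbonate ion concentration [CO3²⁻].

[CO3²⁻] = 0.0471 mmol/kg

[CO2*] = KH · pCO2 = 10^(−1.55) × 1130×10^-6 = 3.185×10^-5 mol/kg
α₀ = 1/(1 + K1/[H⁺] + K1K2/[H⁺]²) = 1/(1 + 10^+1.63 + 10^+0.17) = 0.02215
DIC = [CO2*]/α₀ = 3.185×10^-5 / 0.02215 = 1.438 mmol/kg
[CO3²⁻] = α₂·DIC; α₂ = 0.03277, so [CO3²⁻] = 0.03277 × 1.438 = 0.0471 mmol/kg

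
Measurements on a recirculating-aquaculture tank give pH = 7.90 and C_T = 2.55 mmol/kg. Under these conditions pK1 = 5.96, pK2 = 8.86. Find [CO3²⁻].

α₂ = 1 / (1 + [H⁺]/K2 + [H⁺]²/(K1K2)) = 1 / (1 + 10^+0.96 + 10^-0.98)
   = 1 / (1 + 9.1201 + 0.10471) = 1/10.225 = 0.09780
[CO3²⁻] = α₂ × DIC = 0.09780 × 2.55 = 0.249 mmol/kg

[CO3²⁻] = 0.249 mmol/kg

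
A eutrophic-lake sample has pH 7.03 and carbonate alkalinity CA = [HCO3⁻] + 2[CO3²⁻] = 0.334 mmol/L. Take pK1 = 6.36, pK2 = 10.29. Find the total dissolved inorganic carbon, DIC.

DIC = 0.405 mmol/L

CA = [HCO3⁻] + 2[CO3²⁻] = (α₁ + 2α₂)·DIC
At pH 7.03: [H⁺]/K1 = 10^-0.67 = 0.21380, K2/[H⁺] = 10^-3.26 = 0.00054954
α₁ = 1/(1 + 0.21380 + 0.00054954) = 1/1.2143 = 0.8235; α₂ = α₁·K2/[H⁺] = 0.0004525
α₁ + 2α₂ = 0.8244
DIC = CA / (α₁ + 2α₂) = 0.334 / 0.8244 = 0.405 mmol/L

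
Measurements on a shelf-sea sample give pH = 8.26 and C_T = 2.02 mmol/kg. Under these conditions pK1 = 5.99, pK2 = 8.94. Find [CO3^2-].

[CO3²⁻] = 0.348 mmol/kg

α₂ = 1 / (1 + [H⁺]/K2 + [H⁺]²/(K1K2)) = 1 / (1 + 10^+0.68 + 10^-1.59)
   = 1 / (1 + 4.7863 + 0.025704) = 1/5.8120 = 0.1721
[CO3²⁻] = α₂ × DIC = 0.1721 × 2.02 = 0.348 mmol/kg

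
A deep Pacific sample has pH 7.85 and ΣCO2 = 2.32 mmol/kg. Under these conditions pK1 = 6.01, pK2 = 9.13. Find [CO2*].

[CO2*] = 0.0314 mmol/kg

α₀ = 1 / (1 + K1/[H⁺] + K1K2/[H⁺]²) = 1 / (1 + 10^+1.84 + 10^+0.56)
   = 1 / (1 + 69.183 + 3.6308) = 1/73.814 = 0.01355
[CO2*] = α₀ × DIC = 0.01355 × 2.32 = 0.0314 mmol/kg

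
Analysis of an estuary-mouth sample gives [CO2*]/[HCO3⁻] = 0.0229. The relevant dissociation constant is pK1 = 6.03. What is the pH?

From K1 = [H⁺][HCO3⁻]/[CO2*]:  pH = pK1 − log₁₀([CO2*]/[HCO3⁻])
log₁₀(0.0229) = -1.640
pH = 6.03 − (-1.640) = 7.67

pH = 7.67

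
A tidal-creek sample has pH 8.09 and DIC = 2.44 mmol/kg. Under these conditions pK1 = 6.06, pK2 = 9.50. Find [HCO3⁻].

[HCO3⁻] = 2.33 mmol/kg

α₁ = 1 / (1 + [H⁺]/K1 + K2/[H⁺]) = 1 / (1 + 10^-2.03 + 10^-1.41)
   = 1 / (1 + 0.0093325 + 0.038905) = 1/1.0482 = 0.9540
[HCO3⁻] = α₁ × DIC = 0.9540 × 2.44 = 2.33 mmol/kg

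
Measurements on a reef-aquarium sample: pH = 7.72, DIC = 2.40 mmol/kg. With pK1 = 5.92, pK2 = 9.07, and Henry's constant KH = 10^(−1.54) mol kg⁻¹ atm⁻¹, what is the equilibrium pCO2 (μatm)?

α₀ = 1 / (1 + K1/[H⁺] + K1K2/[H⁺]²) = 1 / (1 + 10^+1.80 + 10^+0.45)
   = 1 / (1 + 63.096 + 2.8184) = 1/66.914 = 0.01494
[CO2*] = α₀ × DIC = 0.01494 × 2.40 = 0.03587 mmol/kg
pCO2 = [CO2*]/KH = 3.587×10^-5 / 2.884×10^-2 = 1240 μatm

pCO2 = 1240 μatm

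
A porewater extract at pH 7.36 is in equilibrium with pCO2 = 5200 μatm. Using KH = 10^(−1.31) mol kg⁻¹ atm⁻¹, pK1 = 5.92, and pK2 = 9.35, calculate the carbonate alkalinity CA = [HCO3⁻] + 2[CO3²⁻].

[CO2*] = KH · pCO2 = 10^(−1.31) × 5200×10^-6 = 2.547×10^-4 mol/kg
α₀ = 1/(1 + K1/[H⁺] + K1K2/[H⁺]²) = 1/(1 + 10^+1.44 + 10^-0.55) = 0.03469
DIC = [CO2*]/α₀ = 2.547×10^-4 / 0.03469 = 7.341 mmol/kg
CA = (α₁ + 2α₂)·DIC = (0.9555 + 2×0.009778) × 7.341 = 7.16 mmol/kg

CA = 7.16 mmol/kg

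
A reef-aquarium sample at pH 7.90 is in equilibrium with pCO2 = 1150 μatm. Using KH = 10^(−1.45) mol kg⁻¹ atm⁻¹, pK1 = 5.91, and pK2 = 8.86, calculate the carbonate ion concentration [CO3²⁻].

[CO3²⁻] = 0.437 mmol/kg

[CO2*] = KH · pCO2 = 10^(−1.45) × 1150×10^-6 = 4.080×10^-5 mol/kg
α₀ = 1/(1 + K1/[H⁺] + K1K2/[H⁺]²) = 1/(1 + 10^+1.99 + 10^+1.03) = 0.009138
DIC = [CO2*]/α₀ = 4.080×10^-5 / 0.009138 = 4.465 mmol/kg
[CO3²⁻] = α₂·DIC; α₂ = 0.09791, so [CO3²⁻] = 0.09791 × 4.465 = 0.437 mmol/kg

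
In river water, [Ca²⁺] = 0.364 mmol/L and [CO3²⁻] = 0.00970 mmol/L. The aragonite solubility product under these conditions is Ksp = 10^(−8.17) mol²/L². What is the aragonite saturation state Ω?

Ksp = 10^(−8.17) = 6.761×10^-9
Ω = [Ca²⁺][CO3²⁻]/Ksp = (0.364×10^-3)(0.00970×10^-3) / 6.761×10^-9 = 0.522

Ω = 0.522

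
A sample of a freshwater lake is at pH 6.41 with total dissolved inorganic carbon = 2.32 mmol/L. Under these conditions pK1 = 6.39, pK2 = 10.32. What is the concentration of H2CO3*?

α₀ = 1 / (1 + K1/[H⁺] + K1K2/[H⁺]²) = 1 / (1 + 10^+0.02 + 10^-3.89)
   = 1 / (1 + 1.0471 + 0.00012882) = 1/2.0473 = 0.4885
[CO2*] = α₀ × DIC = 0.4885 × 2.32 = 1.13 mmol/L

[CO2*] = 1.13 mmol/L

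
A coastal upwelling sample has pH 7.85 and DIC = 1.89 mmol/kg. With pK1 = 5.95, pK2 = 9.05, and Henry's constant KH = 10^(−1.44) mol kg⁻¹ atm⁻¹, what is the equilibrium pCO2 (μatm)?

α₀ = 1 / (1 + K1/[H⁺] + K1K2/[H⁺]²) = 1 / (1 + 10^+1.90 + 10^+0.70)
   = 1 / (1 + 79.433 + 5.0119) = 1/85.445 = 0.01170
[CO2*] = α₀ × DIC = 0.01170 × 1.89 = 0.02212 mmol/kg
pCO2 = [CO2*]/KH = 2.212×10^-5 / 3.631×10^-2 = 609 μatm

pCO2 = 609 μatm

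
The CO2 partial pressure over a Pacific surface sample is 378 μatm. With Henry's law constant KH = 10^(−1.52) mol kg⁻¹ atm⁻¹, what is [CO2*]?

[CO2*] = 11.4 μmol/kg

KH = 10^(−1.52) = 3.020×10^-2 mol kg⁻¹ atm⁻¹
[CO2*] = KH · pCO2 = 3.020×10^-2 × 378×10^-6 atm = 1.14×10^-5 mol/kg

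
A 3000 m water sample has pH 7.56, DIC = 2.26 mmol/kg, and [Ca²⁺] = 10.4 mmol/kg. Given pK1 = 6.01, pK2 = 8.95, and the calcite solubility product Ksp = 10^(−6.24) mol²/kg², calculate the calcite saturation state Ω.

Ω = 1.56

α₂ = 1 / (1 + [H⁺]/K2 + [H⁺]²/(K1K2)) = 1 / (1 + 10^+1.39 + 10^-0.16)
   = 1 / (1 + 24.547 + 0.69183) = 1/26.239 = 0.03811
[CO3²⁻] = α₂ × DIC = 0.03811 × 2.26 = 0.08613 mmol/kg
Ksp = 10^(−6.24) = 5.754×10^-7
Ω = [Ca²⁺][CO3²⁻]/Ksp = (10.4×10^-3)(8.613×10^-5) / 5.754×10^-7 = 1.56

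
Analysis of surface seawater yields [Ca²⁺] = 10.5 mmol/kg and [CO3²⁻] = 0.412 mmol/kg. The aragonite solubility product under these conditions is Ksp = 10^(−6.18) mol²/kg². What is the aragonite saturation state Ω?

Ω = 6.55

Ksp = 10^(−6.18) = 6.607×10^-7
Ω = [Ca²⁺][CO3²⁻]/Ksp = (10.5×10^-3)(0.412×10^-3) / 6.607×10^-7 = 6.55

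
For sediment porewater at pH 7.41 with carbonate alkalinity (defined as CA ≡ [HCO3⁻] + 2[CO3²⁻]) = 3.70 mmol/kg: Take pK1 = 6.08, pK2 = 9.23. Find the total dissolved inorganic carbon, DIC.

DIC = 3.81 mmol/kg

CA = [HCO3⁻] + 2[CO3²⁻] = (α₁ + 2α₂)·DIC
At pH 7.41: [H⁺]/K1 = 10^-1.33 = 0.046774, K2/[H⁺] = 10^-1.82 = 0.015136
α₁ = 1/(1 + 0.046774 + 0.015136) = 1/1.0619 = 0.9417; α₂ = α₁·K2/[H⁺] = 0.01425
α₁ + 2α₂ = 0.9702
DIC = CA / (α₁ + 2α₂) = 3.70 / 0.9702 = 3.81 mmol/kg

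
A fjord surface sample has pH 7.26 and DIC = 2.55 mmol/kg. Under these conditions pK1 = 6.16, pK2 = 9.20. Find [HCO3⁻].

α₁ = 1 / (1 + [H⁺]/K1 + K2/[H⁺]) = 1 / (1 + 10^-1.10 + 10^-1.94)
   = 1 / (1 + 0.079433 + 0.011482) = 1/1.0909 = 0.9167
[HCO3⁻] = α₁ × DIC = 0.9167 × 2.55 = 2.34 mmol/kg

[HCO3⁻] = 2.34 mmol/kg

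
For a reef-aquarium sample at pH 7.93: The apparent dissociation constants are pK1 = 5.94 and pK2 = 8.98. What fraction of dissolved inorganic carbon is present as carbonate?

α₂ = 0.0811

α₂ = 1 / (1 + [H⁺]/K2 + [H⁺]²/(K1K2)) = 1 / (1 + 10^+1.05 + 10^-0.94)
   = 1 / (1 + 11.220 + 0.11482) = 1/12.335 = 0.08107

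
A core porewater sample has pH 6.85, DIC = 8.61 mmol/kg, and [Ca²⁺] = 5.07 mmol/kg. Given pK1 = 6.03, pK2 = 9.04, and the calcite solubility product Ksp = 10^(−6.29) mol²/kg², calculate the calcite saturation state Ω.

Ω = 0.475

α₂ = 1 / (1 + [H⁺]/K2 + [H⁺]²/(K1K2)) = 1 / (1 + 10^+2.19 + 10^+1.37)
   = 1 / (1 + 154.88 + 23.442) = 1/179.32 = 0.005576
[CO3²⁻] = α₂ × DIC = 0.005576 × 8.61 = 0.04801 mmol/kg
Ksp = 10^(−6.29) = 5.129×10^-7
Ω = [Ca²⁺][CO3²⁻]/Ksp = (5.07×10^-3)(4.801×10^-5) / 5.129×10^-7 = 0.475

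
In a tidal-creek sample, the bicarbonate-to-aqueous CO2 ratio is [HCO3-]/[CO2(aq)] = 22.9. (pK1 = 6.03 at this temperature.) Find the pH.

pH = 7.39

From K1 = [H⁺][HCO3-]/[CO2(aq)]:  pH = pK1 + log₁₀([HCO3-]/[CO2(aq)])
log₁₀(22.9) = +1.360
pH = 6.03 + (+1.360) = 7.39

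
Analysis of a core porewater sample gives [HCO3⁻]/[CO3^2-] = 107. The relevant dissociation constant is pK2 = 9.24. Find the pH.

pH = 7.21

From K2 = [H⁺][CO3^2-]/[HCO3⁻]:  pH = pK2 − log₁₀([HCO3⁻]/[CO3^2-])
log₁₀(107) = +2.029
pH = 9.24 − (+2.029) = 7.21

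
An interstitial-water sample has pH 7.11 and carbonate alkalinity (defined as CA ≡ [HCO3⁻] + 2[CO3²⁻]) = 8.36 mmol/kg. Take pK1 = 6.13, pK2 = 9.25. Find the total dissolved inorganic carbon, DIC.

DIC = 9.16 mmol/kg

CA = [HCO3⁻] + 2[CO3²⁻] = (α₁ + 2α₂)·DIC
At pH 7.11: [H⁺]/K1 = 10^-0.98 = 0.10471, K2/[H⁺] = 10^-2.14 = 0.0072444
α₁ = 1/(1 + 0.10471 + 0.0072444) = 1/1.1120 = 0.8993; α₂ = α₁·K2/[H⁺] = 0.006515
α₁ + 2α₂ = 0.9123
DIC = CA / (α₁ + 2α₂) = 8.36 / 0.9123 = 9.16 mmol/kg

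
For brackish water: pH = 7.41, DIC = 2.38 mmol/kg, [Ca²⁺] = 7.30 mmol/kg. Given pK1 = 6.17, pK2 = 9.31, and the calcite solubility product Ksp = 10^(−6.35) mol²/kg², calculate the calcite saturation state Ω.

Ω = 0.458

α₂ = 1 / (1 + [H⁺]/K2 + [H⁺]²/(K1K2)) = 1 / (1 + 10^+1.90 + 10^+0.66)
   = 1 / (1 + 79.433 + 4.5709) = 1/85.004 = 0.01176
[CO3²⁻] = α₂ × DIC = 0.01176 × 2.38 = 0.02800 mmol/kg
Ksp = 10^(−6.35) = 4.467×10^-7
Ω = [Ca²⁺][CO3²⁻]/Ksp = (7.30×10^-3)(2.800×10^-5) / 4.467×10^-7 = 0.458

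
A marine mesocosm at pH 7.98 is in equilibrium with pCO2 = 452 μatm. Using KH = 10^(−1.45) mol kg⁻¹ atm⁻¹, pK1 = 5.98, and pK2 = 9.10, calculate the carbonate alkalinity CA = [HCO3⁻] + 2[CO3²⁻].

[CO2*] = KH · pCO2 = 10^(−1.45) × 452×10^-6 = 1.604×10^-5 mol/kg
α₀ = 1/(1 + K1/[H⁺] + K1K2/[H⁺]²) = 1/(1 + 10^+2.00 + 10^+0.88) = 0.009209
DIC = [CO2*]/α₀ = 1.604×10^-5 / 0.009209 = 1.741 mmol/kg
CA = (α₁ + 2α₂)·DIC = (0.9209 + 2×0.06986) × 1.741 = 1.85 mmol/kg

CA = 1.85 mmol/kg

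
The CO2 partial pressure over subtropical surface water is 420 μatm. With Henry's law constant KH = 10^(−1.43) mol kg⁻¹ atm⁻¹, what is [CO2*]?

KH = 10^(−1.43) = 3.715×10^-2 mol kg⁻¹ atm⁻¹
[CO2*] = KH · pCO2 = 3.715×10^-2 × 420×10^-6 atm = 1.56×10^-5 mol/kg

[CO2*] = 15.6 μmol/kg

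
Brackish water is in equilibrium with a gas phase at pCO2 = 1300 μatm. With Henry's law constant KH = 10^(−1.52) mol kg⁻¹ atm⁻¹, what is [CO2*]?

KH = 10^(−1.52) = 3.020×10^-2 mol kg⁻¹ atm⁻¹
[CO2*] = KH · pCO2 = 3.020×10^-2 × 1300×10^-6 atm = 3.93×10^-5 mol/kg

[CO2*] = 39.3 μmol/kg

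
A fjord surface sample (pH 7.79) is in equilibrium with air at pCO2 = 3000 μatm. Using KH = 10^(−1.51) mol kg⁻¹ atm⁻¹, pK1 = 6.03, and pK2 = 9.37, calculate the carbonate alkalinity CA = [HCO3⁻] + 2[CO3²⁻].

CA = 5.62 mmol/kg

[CO2*] = KH · pCO2 = 10^(−1.51) × 3000×10^-6 = 9.271×10^-5 mol/kg
α₀ = 1/(1 + K1/[H⁺] + K1K2/[H⁺]²) = 1/(1 + 10^+1.76 + 10^+0.18) = 0.01665
DIC = [CO2*]/α₀ = 9.271×10^-5 / 0.01665 = 5.568 mmol/kg
CA = (α₁ + 2α₂)·DIC = (0.9581 + 2×0.02520) × 5.568 = 5.62 mmol/kg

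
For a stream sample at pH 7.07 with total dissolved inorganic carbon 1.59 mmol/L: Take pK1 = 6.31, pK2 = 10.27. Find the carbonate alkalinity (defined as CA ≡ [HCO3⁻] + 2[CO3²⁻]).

CA = [HCO3⁻] + 2[CO3²⁻] = (α₁ + 2α₂)·DIC
At pH 7.07: [H⁺]/K1 = 10^-0.76 = 0.17378, K2/[H⁺] = 10^-3.20 = 0.00063096
α₁ = 1/(1 + 0.17378 + 0.00063096) = 1/1.1744 = 0.8515; α₂ = α₁·K2/[H⁺] = 0.0005373
α₁ + 2α₂ = 0.8526
CA = 0.8526 × 1.59 = 1.36 mmol/L

CA = 1.36 mmol/L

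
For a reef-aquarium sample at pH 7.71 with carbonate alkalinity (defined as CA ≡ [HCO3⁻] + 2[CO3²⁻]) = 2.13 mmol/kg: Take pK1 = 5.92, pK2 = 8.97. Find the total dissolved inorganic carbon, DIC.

DIC = 2.06 mmol/kg

CA = [HCO3⁻] + 2[CO3²⁻] = (α₁ + 2α₂)·DIC
At pH 7.71: [H⁺]/K1 = 10^-1.79 = 0.016218, K2/[H⁺] = 10^-1.26 = 0.054954
α₁ = 1/(1 + 0.016218 + 0.054954) = 1/1.0712 = 0.9336; α₂ = α₁·K2/[H⁺] = 0.05130
α₁ + 2α₂ = 1.0362
DIC = CA / (α₁ + 2α₂) = 2.13 / 1.0362 = 2.06 mmol/kg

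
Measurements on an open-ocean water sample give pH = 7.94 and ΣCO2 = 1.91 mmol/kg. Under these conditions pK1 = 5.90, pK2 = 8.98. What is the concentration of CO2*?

[CO2*] = 15.8 μmol/kg

α₀ = 1 / (1 + K1/[H⁺] + K1K2/[H⁺]²) = 1 / (1 + 10^+2.04 + 10^+1.00)
   = 1 / (1 + 109.65 + 10.000) = 1/120.65 = 0.008289
[CO2*] = α₀ × DIC = 0.008289 × 1.91 = 0.0158 mmol/kg = 15.8 μmol/kg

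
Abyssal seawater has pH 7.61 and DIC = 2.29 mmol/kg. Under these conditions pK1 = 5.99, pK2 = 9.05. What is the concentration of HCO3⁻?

α₁ = 1 / (1 + [H⁺]/K1 + K2/[H⁺]) = 1 / (1 + 10^-1.62 + 10^-1.44)
   = 1 / (1 + 0.023988 + 0.036308) = 1/1.0603 = 0.9431
[HCO3⁻] = α₁ × DIC = 0.9431 × 2.29 = 2.16 mmol/kg

[HCO3⁻] = 2.16 mmol/kg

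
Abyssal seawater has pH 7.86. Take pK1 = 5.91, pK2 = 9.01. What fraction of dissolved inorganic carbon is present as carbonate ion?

α₂ = 0.0654

α₂ = 1 / (1 + [H⁺]/K2 + [H⁺]²/(K1K2)) = 1 / (1 + 10^+1.15 + 10^-0.80)
   = 1 / (1 + 14.125 + 0.15849) = 1/15.284 = 0.06543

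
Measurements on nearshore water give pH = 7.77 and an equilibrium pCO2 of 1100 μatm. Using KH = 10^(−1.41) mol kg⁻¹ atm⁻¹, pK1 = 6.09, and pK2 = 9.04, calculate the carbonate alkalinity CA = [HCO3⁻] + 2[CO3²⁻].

[CO2*] = KH · pCO2 = 10^(−1.41) × 1100×10^-6 = 4.279×10^-5 mol/kg
α₀ = 1/(1 + K1/[H⁺] + K1K2/[H⁺]²) = 1/(1 + 10^+1.68 + 10^+0.41) = 0.01944
DIC = [CO2*]/α₀ = 4.279×10^-5 / 0.01944 = 2.201 mmol/kg
CA = (α₁ + 2α₂)·DIC = (0.9306 + 2×0.04998) × 2.201 = 2.27 mmol/kg

CA = 2.27 mmol/kg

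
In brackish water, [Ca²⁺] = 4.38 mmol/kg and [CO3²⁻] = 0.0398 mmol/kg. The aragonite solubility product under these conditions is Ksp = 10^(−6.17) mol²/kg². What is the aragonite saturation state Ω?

Ksp = 10^(−6.17) = 6.761×10^-7
Ω = [Ca²⁺][CO3²⁻]/Ksp = (4.38×10^-3)(0.0398×10^-3) / 6.761×10^-7 = 0.258

Ω = 0.258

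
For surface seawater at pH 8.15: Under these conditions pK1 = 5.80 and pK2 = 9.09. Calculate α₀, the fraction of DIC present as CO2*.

α₀ = 1 / (1 + K1/[H⁺] + K1K2/[H⁺]²) = 1 / (1 + 10^+2.35 + 10^+1.41)
   = 1 / (1 + 223.87 + 25.704) = 1/250.58 = 0.003991

α₀ = 0.00399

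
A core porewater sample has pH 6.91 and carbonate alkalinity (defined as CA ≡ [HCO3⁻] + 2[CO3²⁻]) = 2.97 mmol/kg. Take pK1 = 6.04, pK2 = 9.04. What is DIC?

DIC = 3.34 mmol/kg

CA = [HCO3⁻] + 2[CO3²⁻] = (α₁ + 2α₂)·DIC
At pH 6.91: [H⁺]/K1 = 10^-0.87 = 0.13490, K2/[H⁺] = 10^-2.13 = 0.0074131
α₁ = 1/(1 + 0.13490 + 0.0074131) = 1/1.1423 = 0.8754; α₂ = α₁·K2/[H⁺] = 0.006490
α₁ + 2α₂ = 0.8884
DIC = CA / (α₁ + 2α₂) = 2.97 / 0.8884 = 3.34 mmol/kg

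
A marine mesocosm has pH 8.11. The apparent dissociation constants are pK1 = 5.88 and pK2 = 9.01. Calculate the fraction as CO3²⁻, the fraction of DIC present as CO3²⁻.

α₂ = 0.111

α₂ = 1 / (1 + [H⁺]/K2 + [H⁺]²/(K1K2)) = 1 / (1 + 10^+0.90 + 10^-1.33)
   = 1 / (1 + 7.9433 + 0.046774) = 1/8.9901 = 0.1112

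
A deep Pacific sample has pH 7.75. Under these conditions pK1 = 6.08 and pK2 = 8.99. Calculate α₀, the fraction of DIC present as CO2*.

α₀ = 1 / (1 + K1/[H⁺] + K1K2/[H⁺]²) = 1 / (1 + 10^+1.67 + 10^+0.43)
   = 1 / (1 + 46.774 + 2.6915) = 1/50.465 = 0.01982

α₀ = 0.0198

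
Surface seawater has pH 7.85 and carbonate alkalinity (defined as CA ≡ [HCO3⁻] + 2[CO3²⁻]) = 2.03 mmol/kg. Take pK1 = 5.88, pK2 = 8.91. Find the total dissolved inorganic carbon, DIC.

CA = [HCO3⁻] + 2[CO3²⁻] = (α₁ + 2α₂)·DIC
At pH 7.85: [H⁺]/K1 = 10^-1.97 = 0.010715, K2/[H⁺] = 10^-1.06 = 0.087096
α₁ = 1/(1 + 0.010715 + 0.087096) = 1/1.0978 = 0.9109; α₂ = α₁·K2/[H⁺] = 0.07934
α₁ + 2α₂ = 1.0696
DIC = CA / (α₁ + 2α₂) = 2.03 / 1.0696 = 1.90 mmol/kg

DIC = 1.90 mmol/kg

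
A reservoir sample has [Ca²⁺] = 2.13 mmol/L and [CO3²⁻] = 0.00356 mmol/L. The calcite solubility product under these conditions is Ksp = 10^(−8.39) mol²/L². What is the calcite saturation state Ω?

Ksp = 10^(−8.39) = 4.074×10^-9
Ω = [Ca²⁺][CO3²⁻]/Ksp = (2.13×10^-3)(0.00356×10^-3) / 4.074×10^-9 = 1.86

Ω = 1.86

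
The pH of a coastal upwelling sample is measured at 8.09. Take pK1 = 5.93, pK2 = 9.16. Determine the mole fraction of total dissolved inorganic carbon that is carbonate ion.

α₂ = 0.0779

α₂ = 1 / (1 + [H⁺]/K2 + [H⁺]²/(K1K2)) = 1 / (1 + 10^+1.07 + 10^-1.09)
   = 1 / (1 + 11.749 + 0.081283) = 1/12.830 = 0.07794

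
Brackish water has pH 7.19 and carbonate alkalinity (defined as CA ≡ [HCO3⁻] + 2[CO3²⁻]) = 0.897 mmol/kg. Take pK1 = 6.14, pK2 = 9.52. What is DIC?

CA = [HCO3⁻] + 2[CO3²⁻] = (α₁ + 2α₂)·DIC
At pH 7.19: [H⁺]/K1 = 10^-1.05 = 0.089125, K2/[H⁺] = 10^-2.33 = 0.0046774
α₁ = 1/(1 + 0.089125 + 0.0046774) = 1/1.0938 = 0.9142; α₂ = α₁·K2/[H⁺] = 0.004276
α₁ + 2α₂ = 0.9228
DIC = CA / (α₁ + 2α₂) = 0.897 / 0.9228 = 0.972 mmol/kg

DIC = 0.972 mmol/kg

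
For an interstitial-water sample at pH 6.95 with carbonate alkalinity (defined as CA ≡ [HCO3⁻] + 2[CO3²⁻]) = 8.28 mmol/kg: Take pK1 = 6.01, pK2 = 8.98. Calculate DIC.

CA = [HCO3⁻] + 2[CO3²⁻] = (α₁ + 2α₂)·DIC
At pH 6.95: [H⁺]/K1 = 10^-0.94 = 0.11482, K2/[H⁺] = 10^-2.03 = 0.0093325
α₁ = 1/(1 + 0.11482 + 0.0093325) = 1/1.1241 = 0.8896; α₂ = α₁·K2/[H⁺] = 0.008302
α₁ + 2α₂ = 0.9062
DIC = CA / (α₁ + 2α₂) = 8.28 / 0.9062 = 9.14 mmol/kg

DIC = 9.14 mmol/kg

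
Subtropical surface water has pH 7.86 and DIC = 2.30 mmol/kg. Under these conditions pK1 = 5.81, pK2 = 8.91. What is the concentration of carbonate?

[CO3²⁻] = 0.187 mmol/kg

α₂ = 1 / (1 + [H⁺]/K2 + [H⁺]²/(K1K2)) = 1 / (1 + 10^+1.05 + 10^-1.00)
   = 1 / (1 + 11.220 + 0.10000) = 1/12.320 = 0.08117
[CO3²⁻] = α₂ × DIC = 0.08117 × 2.30 = 0.187 mmol/kg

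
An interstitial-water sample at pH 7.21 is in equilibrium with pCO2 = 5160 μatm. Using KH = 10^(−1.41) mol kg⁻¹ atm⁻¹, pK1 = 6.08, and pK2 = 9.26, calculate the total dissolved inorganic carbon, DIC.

[CO2*] = KH · pCO2 = 10^(−1.41) × 5160×10^-6 = 2.007×10^-4 mol/kg
α₀ = 1/(1 + K1/[H⁺] + K1K2/[H⁺]²) = 1/(1 + 10^+1.13 + 10^-0.92) = 0.06845
DIC = [CO2*]/α₀ = 2.007×10^-4 / 0.06845 = 2.93 mmol/kg

DIC = 2.93 mmol/kg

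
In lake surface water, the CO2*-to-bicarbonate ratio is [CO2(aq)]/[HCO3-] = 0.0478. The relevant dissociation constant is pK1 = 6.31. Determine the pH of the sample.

From K1 = [H⁺][HCO3-]/[CO2(aq)]:  pH = pK1 − log₁₀([CO2(aq)]/[HCO3-])
log₁₀(0.0478) = -1.321
pH = 6.31 − (-1.321) = 7.63

pH = 7.63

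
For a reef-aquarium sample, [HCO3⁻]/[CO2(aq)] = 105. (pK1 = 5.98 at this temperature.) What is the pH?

pH = 8.00

From K1 = [H⁺][HCO3⁻]/[CO2(aq)]:  pH = pK1 + log₁₀([HCO3⁻]/[CO2(aq)])
log₁₀(105) = +2.021
pH = 5.98 + (+2.021) = 8.00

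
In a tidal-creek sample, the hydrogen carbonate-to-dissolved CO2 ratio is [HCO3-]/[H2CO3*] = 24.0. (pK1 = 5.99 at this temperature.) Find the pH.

From K1 = [H⁺][HCO3-]/[H2CO3*]:  pH = pK1 + log₁₀([HCO3-]/[H2CO3*])
log₁₀(24.0) = +1.380
pH = 5.99 + (+1.380) = 7.37

pH = 7.37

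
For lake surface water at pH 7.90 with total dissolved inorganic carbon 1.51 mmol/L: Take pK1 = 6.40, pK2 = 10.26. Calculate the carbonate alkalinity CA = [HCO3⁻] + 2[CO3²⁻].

CA = [HCO3⁻] + 2[CO3²⁻] = (α₁ + 2α₂)·DIC
At pH 7.90: [H⁺]/K1 = 10^-1.50 = 0.031623, K2/[H⁺] = 10^-2.36 = 0.0043652
α₁ = 1/(1 + 0.031623 + 0.0043652) = 1/1.0360 = 0.9653; α₂ = α₁·K2/[H⁺] = 0.004214
α₁ + 2α₂ = 0.9737
CA = 0.9737 × 1.51 = 1.47 mmol/L

CA = 1.47 mmol/L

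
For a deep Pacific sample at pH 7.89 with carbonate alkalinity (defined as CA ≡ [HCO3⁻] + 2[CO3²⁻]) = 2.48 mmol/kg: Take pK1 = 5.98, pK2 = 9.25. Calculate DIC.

DIC = 2.41 mmol/kg

CA = [HCO3⁻] + 2[CO3²⁻] = (α₁ + 2α₂)·DIC
At pH 7.89: [H⁺]/K1 = 10^-1.91 = 0.012303, K2/[H⁺] = 10^-1.36 = 0.043652
α₁ = 1/(1 + 0.012303 + 0.043652) = 1/1.0560 = 0.9470; α₂ = α₁·K2/[H⁺] = 0.04134
α₁ + 2α₂ = 1.0297
DIC = CA / (α₁ + 2α₂) = 2.48 / 1.0297 = 2.41 mmol/kg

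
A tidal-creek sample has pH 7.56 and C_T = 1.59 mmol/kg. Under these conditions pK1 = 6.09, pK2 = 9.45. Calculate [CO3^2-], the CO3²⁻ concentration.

α₂ = 1 / (1 + [H⁺]/K2 + [H⁺]²/(K1K2)) = 1 / (1 + 10^+1.89 + 10^+0.42)
   = 1 / (1 + 77.625 + 2.6303) = 1/81.255 = 0.01231
[CO3²⁻] = α₂ × DIC = 0.01231 × 1.59 = 0.0196 mmol/kg = 19.6 μmol/kg

[CO3²⁻] = 19.6 μmol/kg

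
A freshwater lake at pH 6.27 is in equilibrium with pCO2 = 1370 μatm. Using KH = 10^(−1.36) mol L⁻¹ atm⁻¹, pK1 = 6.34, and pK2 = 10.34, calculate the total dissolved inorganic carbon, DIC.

DIC = 0.111 mmol/L

[CO2*] = KH · pCO2 = 10^(−1.36) × 1370×10^-6 = 5.980×10^-5 mol/L
α₀ = 1/(1 + K1/[H⁺] + K1K2/[H⁺]²) = 1/(1 + 10^-0.07 + 10^-4.14) = 0.5402
DIC = [CO2*]/α₀ = 5.980×10^-5 / 0.5402 = 0.111 mmol/L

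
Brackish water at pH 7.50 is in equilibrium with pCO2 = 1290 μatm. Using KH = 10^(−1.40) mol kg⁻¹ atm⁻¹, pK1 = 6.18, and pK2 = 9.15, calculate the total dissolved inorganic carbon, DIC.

DIC = 1.15 mmol/kg

[CO2*] = KH · pCO2 = 10^(−1.40) × 1290×10^-6 = 5.136×10^-5 mol/kg
α₀ = 1/(1 + K1/[H⁺] + K1K2/[H⁺]²) = 1/(1 + 10^+1.32 + 10^-0.33) = 0.04472
DIC = [CO2*]/α₀ = 5.136×10^-5 / 0.04472 = 1.15 mmol/kg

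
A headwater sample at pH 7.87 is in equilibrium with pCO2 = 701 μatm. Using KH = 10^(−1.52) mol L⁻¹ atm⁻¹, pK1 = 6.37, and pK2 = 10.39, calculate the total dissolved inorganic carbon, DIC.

[CO2*] = KH · pCO2 = 10^(−1.52) × 701×10^-6 = 2.117×10^-5 mol/L
α₀ = 1/(1 + K1/[H⁺] + K1K2/[H⁺]²) = 1/(1 + 10^+1.50 + 10^-1.02) = 0.03056
DIC = [CO2*]/α₀ = 2.117×10^-5 / 0.03056 = 0.693 mmol/L

DIC = 0.693 mmol/L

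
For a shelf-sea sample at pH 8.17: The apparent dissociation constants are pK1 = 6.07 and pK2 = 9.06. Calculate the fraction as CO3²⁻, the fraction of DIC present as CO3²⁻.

α₂ = 1 / (1 + [H⁺]/K2 + [H⁺]²/(K1K2)) = 1 / (1 + 10^+0.89 + 10^-1.21)
   = 1 / (1 + 7.7625 + 0.061660) = 1/8.8241 = 0.1133

α₂ = 0.113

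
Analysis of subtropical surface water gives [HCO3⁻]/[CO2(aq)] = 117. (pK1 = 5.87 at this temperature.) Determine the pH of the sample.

From K1 = [H⁺][HCO3⁻]/[CO2(aq)]:  pH = pK1 + log₁₀([HCO3⁻]/[CO2(aq)])
log₁₀(117) = +2.068
pH = 5.87 + (+2.068) = 7.94

pH = 7.94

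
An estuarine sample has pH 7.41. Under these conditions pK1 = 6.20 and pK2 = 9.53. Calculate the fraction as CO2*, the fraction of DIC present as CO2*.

α₀ = 1 / (1 + K1/[H⁺] + K1K2/[H⁺]²) = 1 / (1 + 10^+1.21 + 10^-0.91)
   = 1 / (1 + 16.218 + 0.12303) = 1/17.341 = 0.05767

α₀ = 0.0577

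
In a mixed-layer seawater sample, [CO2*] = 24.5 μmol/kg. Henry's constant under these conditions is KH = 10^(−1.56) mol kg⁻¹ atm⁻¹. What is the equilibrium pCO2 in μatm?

KH = 10^(−1.56) = 2.754×10^-2 mol kg⁻¹ atm⁻¹
pCO2 = [CO2*]/KH = 24.5×10^-6 / 2.754×10^-2 = 8.90×10^-4 atm = 890 μatm

pCO2 = 890 μatm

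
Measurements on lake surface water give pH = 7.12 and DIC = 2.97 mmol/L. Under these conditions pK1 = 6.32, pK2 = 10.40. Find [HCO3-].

[HCO3⁻] = 2.56 mmol/L

α₁ = 1 / (1 + [H⁺]/K1 + K2/[H⁺]) = 1 / (1 + 10^-0.80 + 10^-3.28)
   = 1 / (1 + 0.15849 + 0.00052481) = 1/1.1590 = 0.8628
[HCO3⁻] = α₁ × DIC = 0.8628 × 2.97 = 2.56 mmol/L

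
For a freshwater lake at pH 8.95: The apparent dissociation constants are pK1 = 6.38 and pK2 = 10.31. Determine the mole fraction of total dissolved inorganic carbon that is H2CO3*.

α₀ = 0.00257

α₀ = 1 / (1 + K1/[H⁺] + K1K2/[H⁺]²) = 1 / (1 + 10^+2.57 + 10^+1.21)
   = 1 / (1 + 371.54 + 16.218) = 1/388.75 = 0.002572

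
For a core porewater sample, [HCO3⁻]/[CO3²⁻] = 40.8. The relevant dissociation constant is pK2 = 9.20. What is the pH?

pH = 7.59

From K2 = [H⁺][CO3²⁻]/[HCO3⁻]:  pH = pK2 − log₁₀([HCO3⁻]/[CO3²⁻])
log₁₀(40.8) = +1.611
pH = 9.20 − (+1.611) = 7.59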